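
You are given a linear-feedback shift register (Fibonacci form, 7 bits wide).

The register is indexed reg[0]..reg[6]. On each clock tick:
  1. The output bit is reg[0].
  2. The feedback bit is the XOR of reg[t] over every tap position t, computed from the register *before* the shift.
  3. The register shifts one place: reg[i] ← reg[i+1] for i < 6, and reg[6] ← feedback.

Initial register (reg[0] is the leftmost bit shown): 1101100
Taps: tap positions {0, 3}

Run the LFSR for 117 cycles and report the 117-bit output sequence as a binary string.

110110000011001101010011100111101101000010101011111010010100011011100011111110000111011110010110010010000001000100110

step | reg (before) | out | fb
   0 | 1101100 | 1 | 0
   1 | 1011000 | 1 | 0
   2 | 0110000 | 0 | 0
   3 | 1100000 | 1 | 1
   4 | 1000001 | 1 | 1
   5 | 0000011 | 0 | 0
   6 | 0000110 | 0 | 0
   7 | 0001100 | 0 | 1
   8 | 0011001 | 0 | 1
   9 | 0110011 | 0 | 0
  10 | 1100110 | 1 | 1
  11 | 1001101 | 1 | 0
  12 | 0011010 | 0 | 1
  13 | 0110101 | 0 | 0
  14 | 1101010 | 1 | 0
  15 | 1010100 | 1 | 1
  16 | 0101001 | 0 | 1
  17 | 1010011 | 1 | 1
  18 | 0100111 | 0 | 0
  19 | 1001110 | 1 | 0
  20 | 0011100 | 0 | 1
  21 | 0111001 | 0 | 1
  22 | 1110011 | 1 | 1
  23 | 1100111 | 1 | 1
  24 | 1001111 | 1 | 0
  25 | 0011110 | 0 | 1
  26 | 0111101 | 0 | 1
  27 | 1111011 | 1 | 0
  28 | 1110110 | 1 | 1
  29 | 1101101 | 1 | 0
  30 | 1011010 | 1 | 0
  31 | 0110100 | 0 | 0
  32 | 1101000 | 1 | 0
  33 | 1010000 | 1 | 1
  34 | 0100001 | 0 | 0
  35 | 1000010 | 1 | 1
  36 | 0000101 | 0 | 0
  37 | 0001010 | 0 | 1
  38 | 0010101 | 0 | 0
  39 | 0101010 | 0 | 1
  40 | 1010101 | 1 | 1
  41 | 0101011 | 0 | 1
  42 | 1010111 | 1 | 1
  43 | 0101111 | 0 | 1
  44 | 1011111 | 1 | 0
  45 | 0111110 | 0 | 1
  46 | 1111101 | 1 | 0
  47 | 1111010 | 1 | 0
  48 | 1110100 | 1 | 1
  49 | 1101001 | 1 | 0
  50 | 1010010 | 1 | 1
  51 | 0100101 | 0 | 0
  52 | 1001010 | 1 | 0
  53 | 0010100 | 0 | 0
  54 | 0101000 | 0 | 1
  55 | 1010001 | 1 | 1
  56 | 0100011 | 0 | 0
  57 | 1000110 | 1 | 1
  58 | 0001101 | 0 | 1
  59 | 0011011 | 0 | 1
  60 | 0110111 | 0 | 0
  61 | 1101110 | 1 | 0
  62 | 1011100 | 1 | 0
  63 | 0111000 | 0 | 1
  64 | 1110001 | 1 | 1
  65 | 1100011 | 1 | 1
  66 | 1000111 | 1 | 1
  67 | 0001111 | 0 | 1
  68 | 0011111 | 0 | 1
  69 | 0111111 | 0 | 1
  70 | 1111111 | 1 | 0
  71 | 1111110 | 1 | 0
  72 | 1111100 | 1 | 0
  73 | 1111000 | 1 | 0
  74 | 1110000 | 1 | 1
  75 | 1100001 | 1 | 1
  76 | 1000011 | 1 | 1
  77 | 0000111 | 0 | 0
  78 | 0001110 | 0 | 1
  79 | 0011101 | 0 | 1
  80 | 0111011 | 0 | 1
  81 | 1110111 | 1 | 1
  82 | 1101111 | 1 | 0
  83 | 1011110 | 1 | 0
  84 | 0111100 | 0 | 1
  85 | 1111001 | 1 | 0
  86 | 1110010 | 1 | 1
  87 | 1100101 | 1 | 1
  88 | 1001011 | 1 | 0
  89 | 0010110 | 0 | 0
  90 | 0101100 | 0 | 1
  91 | 1011001 | 1 | 0
  92 | 0110010 | 0 | 0
  93 | 1100100 | 1 | 1
  94 | 1001001 | 1 | 0
  95 | 0010010 | 0 | 0
  96 | 0100100 | 0 | 0
  97 | 1001000 | 1 | 0
  98 | 0010000 | 0 | 0
  99 | 0100000 | 0 | 0
 100 | 1000000 | 1 | 1
 101 | 0000001 | 0 | 0
 102 | 0000010 | 0 | 0
 103 | 0000100 | 0 | 0
 104 | 0001000 | 0 | 1
 105 | 0010001 | 0 | 0
 106 | 0100010 | 0 | 0
 107 | 1000100 | 1 | 1
 108 | 0001001 | 0 | 1
 109 | 0010011 | 0 | 0
 110 | 0100110 | 0 | 0
 111 | 1001100 | 1 | 0
 112 | 0011000 | 0 | 1
 113 | 0110001 | 0 | 0
 114 | 1100010 | 1 | 1
 115 | 1000101 | 1 | 1
 116 | 0001011 | 0 | 1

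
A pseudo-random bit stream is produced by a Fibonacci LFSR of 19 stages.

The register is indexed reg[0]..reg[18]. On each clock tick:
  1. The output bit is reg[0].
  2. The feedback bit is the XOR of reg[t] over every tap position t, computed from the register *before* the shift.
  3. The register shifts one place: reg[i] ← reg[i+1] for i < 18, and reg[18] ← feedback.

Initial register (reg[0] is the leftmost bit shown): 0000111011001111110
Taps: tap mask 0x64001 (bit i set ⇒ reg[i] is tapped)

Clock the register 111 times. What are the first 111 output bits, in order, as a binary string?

step | reg (before) | out | fb
   0 | 0000111011001111110 | 0 | 0
   1 | 0001110110011111100 | 0 | 1
   2 | 0011101100111111001 | 0 | 0
   3 | 0111011001111110010 | 0 | 0
   4 | 1110110011111100100 | 1 | 1
   5 | 1101100111111001001 | 1 | 0
   6 | 1011001111110010010 | 1 | 1
   7 | 0110011111100100101 | 0 | 1
   8 | 1100111111001001011 | 1 | 1
   9 | 1001111110010010111 | 1 | 0
  10 | 0011111100100101110 | 0 | 1
  11 | 0111111001001011101 | 0 | 0
  12 | 1111110010010111010 | 1 | 1
  13 | 1111100100101110101 | 1 | 1
  14 | 1111001001011101011 | 1 | 1
  15 | 1110010010111010111 | 1 | 0
  16 | 1100100101110101110 | 1 | 0
  17 | 1001001011101011100 | 1 | 0
  18 | 0010010111010111000 | 0 | 1
  19 | 0100101110101110001 | 0 | 0
  20 | 1001011101011100010 | 1 | 0
  21 | 0010111010111000100 | 0 | 0
  22 | 0101110101110001000 | 0 | 0
  23 | 1011101011100010000 | 1 | 0
  24 | 0111010111000100000 | 0 | 0
  25 | 1110101110001000000 | 1 | 1
  26 | 1101011100010000001 | 1 | 0
  27 | 1010111000100000010 | 1 | 0
  28 | 0101110001000000100 | 0 | 0
  29 | 1011100010000001000 | 1 | 1
  30 | 0111000100000010001 | 0 | 0
  31 | 1110001000000100010 | 1 | 0
  32 | 1100010000001000100 | 1 | 1
  33 | 1000100000010001001 | 1 | 0
  34 | 0001000000100010010 | 0 | 0
  35 | 0010000001000100100 | 0 | 0
  36 | 0100000010001001000 | 0 | 0
  37 | 1000000100010010000 | 1 | 0
  38 | 0000001000100100000 | 0 | 0
  39 | 0000010001001000000 | 0 | 0
  40 | 0000100010010000000 | 0 | 0
  41 | 0001000100100000000 | 0 | 0
  42 | 0010001001000000000 | 0 | 0
  43 | 0100010010000000000 | 0 | 0
  44 | 1000100100000000000 | 1 | 1
  45 | 0001001000000000001 | 0 | 1
  46 | 0010010000000000011 | 0 | 0
  47 | 0100100000000000110 | 0 | 1
  48 | 1001000000000001101 | 1 | 0
  49 | 0010000000000011010 | 0 | 0
  50 | 0100000000000110100 | 0 | 1
  51 | 1000000000001101001 | 1 | 0
  52 | 0000000000011010010 | 0 | 0
  53 | 0000000000110100100 | 0 | 0
  54 | 0000000001101001000 | 0 | 0
  55 | 0000000011010010000 | 0 | 1
  56 | 0000000110100100001 | 0 | 1
  57 | 0000001101001000011 | 0 | 0
  58 | 0000011010010000110 | 0 | 1
  59 | 0000110100100001101 | 0 | 1
  60 | 0001101001000011011 | 0 | 1
  61 | 0011010010000110111 | 0 | 1
  62 | 0110100100001101111 | 0 | 0
  63 | 1101001000011011110 | 1 | 1
  64 | 1010010000110111101 | 1 | 1
  65 | 0100100001101111011 | 0 | 1
  66 | 1001000011011110111 | 1 | 0
  67 | 0010000110111101110 | 0 | 1
  68 | 0100001101111011101 | 0 | 0
  69 | 1000011011110111010 | 1 | 1
  70 | 0000110111101110101 | 0 | 0
  71 | 0001101111011101010 | 0 | 1
  72 | 0011011110111010101 | 0 | 0
  73 | 0110111101110101010 | 0 | 1
  74 | 1101111011101010101 | 1 | 1
  75 | 1011110111010101011 | 1 | 1
  76 | 0111101110101010111 | 0 | 1
  77 | 1111011101010101111 | 1 | 1
  78 | 1110111010101011111 | 1 | 0
  79 | 1101110101010111110 | 1 | 1
  80 | 1011101010101111101 | 1 | 1
  81 | 0111010101011111011 | 0 | 1
  82 | 1110101010111110111 | 1 | 0
  83 | 1101010101111101110 | 1 | 0
  84 | 1010101011111011100 | 1 | 0
  85 | 0101010111110111000 | 0 | 1
  86 | 1010101111101110001 | 1 | 1
  87 | 0101011111011100011 | 0 | 0
  88 | 1010111110111000110 | 1 | 0
  89 | 0101111101110001100 | 0 | 0
  90 | 1011111011100011000 | 1 | 0
  91 | 0111110111000110000 | 0 | 1
  92 | 1111101110001100001 | 1 | 0
  93 | 1111011100011000010 | 1 | 0
  94 | 1110111000110000100 | 1 | 1
  95 | 1101110001100001001 | 1 | 0
  96 | 1011100011000010010 | 1 | 1
  97 | 0111000110000100101 | 0 | 1
  98 | 1110001100001001011 | 1 | 1
  99 | 1100011000010010111 | 1 | 0
 100 | 1000110000100101110 | 1 | 0
 101 | 0001100001001011100 | 0 | 1
 102 | 0011000010010111001 | 0 | 0
 103 | 0110000100101110010 | 0 | 0
 104 | 1100001001011100100 | 1 | 1
 105 | 1000010010111001001 | 1 | 0
 106 | 0000100101110010010 | 0 | 0
 107 | 0001001011100100100 | 0 | 0
 108 | 0010010111001001000 | 0 | 0
 109 | 0100101110010010000 | 0 | 1
 110 | 1001011100100100001 | 1 | 0

000011101100111111001001011101011100010000001000100100000000000110100100001101111011101010101111101110001100001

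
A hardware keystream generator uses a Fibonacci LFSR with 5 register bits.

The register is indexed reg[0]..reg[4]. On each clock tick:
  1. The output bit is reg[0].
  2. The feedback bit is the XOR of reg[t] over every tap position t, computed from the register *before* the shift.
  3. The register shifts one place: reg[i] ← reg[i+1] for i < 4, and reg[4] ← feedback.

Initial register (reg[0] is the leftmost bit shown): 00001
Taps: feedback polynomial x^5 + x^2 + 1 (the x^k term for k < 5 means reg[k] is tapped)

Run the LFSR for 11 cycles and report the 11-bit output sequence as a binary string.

00001001011

k : reg_k → out_k, fb_k
0: 00001 → 0, fb=0
1: 00010 → 0, fb=0
2: 00100 → 0, fb=1
3: 01001 → 0, fb=0
4: 10010 → 1, fb=1
5: 00101 → 0, fb=1
6: 01011 → 0, fb=0
7: 10110 → 1, fb=0
8: 01100 → 0, fb=1
9: 11001 → 1, fb=1
10: 10011 → 1, fb=1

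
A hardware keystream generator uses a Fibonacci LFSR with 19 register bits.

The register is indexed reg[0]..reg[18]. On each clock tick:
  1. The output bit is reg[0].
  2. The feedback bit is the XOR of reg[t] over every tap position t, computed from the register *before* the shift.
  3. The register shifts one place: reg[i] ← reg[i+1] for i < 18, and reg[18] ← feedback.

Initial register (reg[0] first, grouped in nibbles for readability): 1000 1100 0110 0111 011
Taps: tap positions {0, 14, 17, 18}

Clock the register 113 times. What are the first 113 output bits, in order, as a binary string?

10001100011001110110001110101100110101010001000110101001001110010010011011000001100011010100001101010100000011011

k : reg_k → out_k, fb_k
0: 1000110001100111011 → 1, fb=0
1: 0001100011001110110 → 0, fb=0
2: 0011000110011101100 → 0, fb=0
3: 0110001100111011000 → 0, fb=1
4: 1100011001110110001 → 1, fb=1
5: 1000110011101100011 → 1, fb=1
6: 0001100111011000111 → 0, fb=0
7: 0011001110110001110 → 0, fb=1
8: 0110011101100011101 → 0, fb=0
9: 1100111011000111010 → 1, fb=1
10: 1001110110001110101 → 1, fb=1
11: 0011101100011101011 → 0, fb=0
12: 0111011000111010110 → 0, fb=0
13: 1110110001110101100 → 1, fb=1
14: 1101100011101011001 → 1, fb=1
15: 1011000111010110011 → 1, fb=0
16: 0110001110101100110 → 0, fb=1
17: 1100011101011001101 → 1, fb=0
18: 1000111010110011010 → 1, fb=1
19: 0001110101100110101 → 0, fb=0
20: 0011101011001101010 → 0, fb=1
21: 0111010110011010101 → 0, fb=0
22: 1110101100110101010 → 1, fb=0
23: 1101011001101010100 → 1, fb=0
24: 1010110011010101000 → 1, fb=1
25: 0101100110101010001 → 0, fb=0
26: 1011001101010100010 → 1, fb=0
27: 0110011010101000100 → 0, fb=0
28: 1100110101010001000 → 1, fb=1
29: 1001101010100010001 → 1, fb=1
30: 0011010101000100011 → 0, fb=0
31: 0110101010001000110 → 0, fb=1
32: 1101010100010001101 → 1, fb=0
33: 1010101000100011010 → 1, fb=1
34: 0101010001000110101 → 0, fb=0
35: 1010100010001101010 → 1, fb=0
36: 0101000100011010100 → 0, fb=1
37: 1010001000110101001 → 1, fb=0
38: 0100010001101010010 → 0, fb=0
39: 1000100011010100100 → 1, fb=1
40: 0001000110101001001 → 0, fb=1
41: 0010001101010010011 → 0, fb=1
42: 0100011010100100111 → 0, fb=0
43: 1000110101001001110 → 1, fb=0
44: 0001101010010011100 → 0, fb=1
45: 0011010100100111001 → 0, fb=0
46: 0110101001001110010 → 0, fb=0
47: 1101010010011100100 → 1, fb=1
48: 1010100100111001001 → 1, fb=0
49: 0101001001110010010 → 0, fb=0
50: 1010010011100100100 → 1, fb=1
51: 0100100111001001001 → 0, fb=1
52: 1001001110010010011 → 1, fb=0
53: 0010011100100100110 → 0, fb=1
54: 0100111001001001101 → 0, fb=1
55: 1001110010010011011 → 1, fb=0
56: 0011100100100110110 → 0, fb=0
57: 0111001001001101100 → 0, fb=0
58: 1110010010011011000 → 1, fb=0
59: 1100100100110110000 → 1, fb=0
60: 1001001001101100000 → 1, fb=1
61: 0010010011011000001 → 0, fb=1
62: 0100100110110000011 → 0, fb=0
63: 1001001101100000110 → 1, fb=0
64: 0010011011000001100 → 0, fb=0
65: 0100110110000011000 → 0, fb=1
66: 1001101100000110001 → 1, fb=1
67: 0011011000001100011 → 0, fb=0
68: 0110110000011000110 → 0, fb=1
69: 1101100000110001101 → 1, fb=0
70: 1011000001100011010 → 1, fb=1
71: 0110000011000110101 → 0, fb=0
72: 1100000110001101010 → 1, fb=0
73: 1000001100011010100 → 1, fb=0
74: 0000011000110101000 → 0, fb=0
75: 0000110001101010000 → 0, fb=1
76: 0001100011010100001 → 0, fb=1
77: 0011000110101000011 → 0, fb=0
78: 0110001101010000110 → 0, fb=1
79: 1100011010100001101 → 1, fb=0
80: 1000110101000011010 → 1, fb=1
81: 0001101010000110101 → 0, fb=0
82: 0011010100001101010 → 0, fb=1
83: 0110101000011010101 → 0, fb=0
84: 1101010000110101010 → 1, fb=0
85: 1010100001101010100 → 1, fb=0
86: 0101000011010101000 → 0, fb=0
87: 1010000110101010000 → 1, fb=0
88: 0100001101010100000 → 0, fb=0
89: 1000011010101000000 → 1, fb=1
90: 0000110101010000001 → 0, fb=1
91: 0001101010100000011 → 0, fb=0
92: 0011010101000000110 → 0, fb=1
93: 0110101010000001101 → 0, fb=1
94: 1101010100000011011 → 1, fb=0
95: 1010101000000110110 → 1, fb=1
96: 0101010000001101101 → 0, fb=1
97: 1010100000011011011 → 1, fb=0
98: 0101000000110110110 → 0, fb=0
99: 1010000001101101100 → 1, fb=1
100: 0100000011011011001 → 0, fb=0
101: 1000000110110110010 → 1, fb=1
102: 0000001101101100101 → 0, fb=1
103: 0000011011011001011 → 0, fb=0
104: 0000110110110010110 → 0, fb=0
105: 0001101101100101100 → 0, fb=0
106: 0011011011001011000 → 0, fb=1
107: 0110110110010110001 → 0, fb=0
108: 1101101100101100010 → 1, fb=0
109: 1011011001011000100 → 1, fb=1
110: 0110110010110001001 → 0, fb=1
111: 1101100101100010011 → 1, fb=0
112: 1011001011000100110 → 1, fb=0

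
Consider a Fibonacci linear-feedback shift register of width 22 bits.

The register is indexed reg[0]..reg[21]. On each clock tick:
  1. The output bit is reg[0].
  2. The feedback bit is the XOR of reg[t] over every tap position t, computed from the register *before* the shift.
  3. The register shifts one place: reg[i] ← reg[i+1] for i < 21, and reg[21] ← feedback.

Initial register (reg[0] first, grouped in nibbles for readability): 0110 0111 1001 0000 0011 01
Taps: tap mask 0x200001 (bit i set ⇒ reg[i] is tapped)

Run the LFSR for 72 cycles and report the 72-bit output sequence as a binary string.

step | reg (before) | out | fb
   0 | 0110011110010000001101 | 0 | 1
   1 | 1100111100100000011011 | 1 | 0
   2 | 1001111001000000110110 | 1 | 1
   3 | 0011110010000001101101 | 0 | 1
   4 | 0111100100000011011011 | 0 | 1
   5 | 1111001000000110110111 | 1 | 0
   6 | 1110010000001101101110 | 1 | 1
   7 | 1100100000011011011101 | 1 | 0
   8 | 1001000000110110111010 | 1 | 1
   9 | 0010000001101101110101 | 0 | 1
  10 | 0100000011011011101011 | 0 | 1
  11 | 1000000110110111010111 | 1 | 0
  12 | 0000001101101110101110 | 0 | 0
  13 | 0000011011011101011100 | 0 | 0
  14 | 0000110110111010111000 | 0 | 0
  15 | 0001101101110101110000 | 0 | 0
  16 | 0011011011101011100000 | 0 | 0
  17 | 0110110111010111000000 | 0 | 0
  18 | 1101101110101110000000 | 1 | 1
  19 | 1011011101011100000001 | 1 | 0
  20 | 0110111010111000000010 | 0 | 0
  21 | 1101110101110000000100 | 1 | 1
  22 | 1011101011100000001001 | 1 | 0
  23 | 0111010111000000010010 | 0 | 0
  24 | 1110101110000000100100 | 1 | 1
  25 | 1101011100000001001001 | 1 | 0
  26 | 1010111000000010010010 | 1 | 1
  27 | 0101110000000100100101 | 0 | 1
  28 | 1011100000001001001011 | 1 | 0
  29 | 0111000000010010010110 | 0 | 0
  30 | 1110000000100100101100 | 1 | 1
  31 | 1100000001001001011001 | 1 | 0
  32 | 1000000010010010110010 | 1 | 1
  33 | 0000000100100101100101 | 0 | 1
  34 | 0000001001001011001011 | 0 | 1
  35 | 0000010010010110010111 | 0 | 1
  36 | 0000100100101100101111 | 0 | 1
  37 | 0001001001011001011111 | 0 | 1
  38 | 0010010010110010111111 | 0 | 1
  39 | 0100100101100101111111 | 0 | 1
  40 | 1001001011001011111111 | 1 | 0
  41 | 0010010110010111111110 | 0 | 0
  42 | 0100101100101111111100 | 0 | 0
  43 | 1001011001011111111000 | 1 | 1
  44 | 0010110010111111110001 | 0 | 1
  45 | 0101100101111111100011 | 0 | 1
  46 | 1011001011111111000111 | 1 | 0
  47 | 0110010111111110001110 | 0 | 0
  48 | 1100101111111100011100 | 1 | 1
  49 | 1001011111111000111001 | 1 | 0
  50 | 0010111111110001110010 | 0 | 0
  51 | 0101111111100011100100 | 0 | 0
  52 | 1011111111000111001000 | 1 | 1
  53 | 0111111110001110010001 | 0 | 1
  54 | 1111111100011100100011 | 1 | 0
  55 | 1111111000111001000110 | 1 | 1
  56 | 1111110001110010001101 | 1 | 0
  57 | 1111100011100100011010 | 1 | 1
  58 | 1111000111001000110101 | 1 | 0
  59 | 1110001110010001101010 | 1 | 1
  60 | 1100011100100011010101 | 1 | 0
  61 | 1000111001000110101010 | 1 | 1
  62 | 0001110010001101010101 | 0 | 1
  63 | 0011100100011010101011 | 0 | 1
  64 | 0111001000110101010111 | 0 | 1
  65 | 1110010001101010101111 | 1 | 0
  66 | 1100100011010101011110 | 1 | 1
  67 | 1001000110101010111101 | 1 | 0
  68 | 0010001101010101111010 | 0 | 0
  69 | 0100011010101011110100 | 0 | 0
  70 | 1000110101010111101000 | 1 | 1
  71 | 0001101010101111010001 | 0 | 1

011001111001000000110110111010111000000010010010110010111111110001110010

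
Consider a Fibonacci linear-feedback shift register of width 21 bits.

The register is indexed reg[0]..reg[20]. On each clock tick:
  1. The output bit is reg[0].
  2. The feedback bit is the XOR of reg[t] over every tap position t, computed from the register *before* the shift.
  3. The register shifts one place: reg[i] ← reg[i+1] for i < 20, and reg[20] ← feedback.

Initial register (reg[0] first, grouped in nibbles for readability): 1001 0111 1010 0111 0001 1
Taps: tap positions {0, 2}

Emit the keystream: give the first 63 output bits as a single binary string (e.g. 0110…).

tick  register→output (feedback)
  0  100101111010011100011→1 (1)
  1  001011110100111000111→0 (1)
  2  010111101001110001111→0 (0)
  3  101111010011100011110→1 (0)
  4  011110100111000111100→0 (1)
  5  111101001110001111001→1 (0)
  6  111010011100011110010→1 (0)
  7  110100111000111100100→1 (1)
  8  101001110001111001001→1 (0)
  9  010011100011110010010→0 (0)
 10  100111000111100100100→1 (1)
 11  001110001111001001001→0 (1)
 12  011100011110010010011→0 (1)
 13  111000111100100100111→1 (0)
 14  110001111001001001110→1 (1)
 15  100011110010010011101→1 (1)
 16  000111100100100111011→0 (0)
 17  001111001001001110110→0 (1)
 18  011110010010011101101→0 (1)
 19  111100100100111011011→1 (0)
 20  111001001001110110110→1 (0)
 21  110010010011101101100→1 (1)
 22  100100100111011011001→1 (1)
 23  001001001110110110011→0 (1)
 24  010010011101101100111→0 (0)
 25  100100111011011001110→1 (1)
 26  001001110110110011101→0 (1)
 27  010011101101100111011→0 (0)
 28  100111011011001110110→1 (1)
 29  001110110110011101101→0 (1)
 30  011101101100111011011→0 (1)
 31  111011011001110110111→1 (0)
 32  110110110011101101110→1 (1)
 33  101101100111011011101→1 (0)
 34  011011001110110111010→0 (1)
 35  110110011101101110101→1 (1)
 36  101100111011011101011→1 (0)
 37  011001110110111010110→0 (1)
 38  110011101101110101101→1 (1)
 39  100111011011101011011→1 (1)
 40  001110110111010110111→0 (1)
 41  011101101110101101111→0 (1)
 42  111011011101011011111→1 (0)
 43  110110111010110111110→1 (1)
 44  101101110101101111101→1 (0)
 45  011011101011011111010→0 (1)
 46  110111010110111110101→1 (1)
 47  101110101101111101011→1 (0)
 48  011101011011111010110→0 (1)
 49  111010110111110101101→1 (0)
 50  110101101111101011010→1 (1)
 51  101011011111010110101→1 (0)
 52  010110111110101101010→0 (0)
 53  101101111101011010100→1 (0)
 54  011011111010110101000→0 (1)
 55  110111110101101010001→1 (1)
 56  101111101011010100011→1 (0)
 57  011111010110101000110→0 (1)
 58  111110101101010001101→1 (0)
 59  111101011010100011010→1 (0)
 60  111010110101000110100→1 (0)
 61  110101101010001101000→1 (1)
 62  101011010100011010001→1 (0)

100101111010011100011110010010011101101100111011011101011011111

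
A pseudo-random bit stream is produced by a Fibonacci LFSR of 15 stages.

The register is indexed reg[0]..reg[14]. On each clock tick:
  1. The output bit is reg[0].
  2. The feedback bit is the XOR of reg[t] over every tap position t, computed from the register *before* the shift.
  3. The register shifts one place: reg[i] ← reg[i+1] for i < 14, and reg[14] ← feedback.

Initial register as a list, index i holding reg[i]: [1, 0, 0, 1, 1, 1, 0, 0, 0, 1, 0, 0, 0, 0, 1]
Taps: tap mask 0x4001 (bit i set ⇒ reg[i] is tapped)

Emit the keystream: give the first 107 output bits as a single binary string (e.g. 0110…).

10011100010000100010111100000111100101000000101000110000000110000100000000100000111111111000000101010101111

tick  register→output (feedback)
  0  100111000100001→1 (0)
  1  001110001000010→0 (0)
  2  011100010000100→0 (0)
  3  111000100001000→1 (1)
  4  110001000010001→1 (0)
  5  100010000100010→1 (1)
  6  000100001000101→0 (1)
  7  001000010001011→0 (1)
  8  010000100010111→0 (1)
  9  100001000101111→1 (0)
 10  000010001011110→0 (0)
 11  000100010111100→0 (0)
 12  001000101111000→0 (0)
 13  010001011110000→0 (0)
 14  100010111100000→1 (1)
 15  000101111000001→0 (1)
 16  001011110000011→0 (1)
 17  010111100000111→0 (1)
 18  101111000001111→1 (0)
 19  011110000011110→0 (0)
 20  111100000111100→1 (1)
 21  111000001111001→1 (0)
 22  110000011110010→1 (1)
 23  100000111100101→1 (0)
 24  000001111001010→0 (0)
 25  000011110010100→0 (0)
 26  000111100101000→0 (0)
 27  001111001010000→0 (0)
 28  011110010100000→0 (0)
 29  111100101000000→1 (1)
 30  111001010000001→1 (0)
 31  110010100000010→1 (1)
 32  100101000000101→1 (0)
 33  001010000001010→0 (0)
 34  010100000010100→0 (0)
 35  101000000101000→1 (1)
 36  010000001010001→0 (1)
 37  100000010100011→1 (0)
 38  000000101000110→0 (0)
 39  000001010001100→0 (0)
 40  000010100011000→0 (0)
 41  000101000110000→0 (0)
 42  001010001100000→0 (0)
 43  010100011000000→0 (0)
 44  101000110000000→1 (1)
 45  010001100000001→0 (1)
 46  100011000000011→1 (0)
 47  000110000000110→0 (0)
 48  001100000001100→0 (0)
 49  011000000011000→0 (0)
 50  110000000110000→1 (1)
 51  100000001100001→1 (0)
 52  000000011000010→0 (0)
 53  000000110000100→0 (0)
 54  000001100001000→0 (0)
 55  000011000010000→0 (0)
 56  000110000100000→0 (0)
 57  001100001000000→0 (0)
 58  011000010000000→0 (0)
 59  110000100000000→1 (1)
 60  100001000000001→1 (0)
 61  000010000000010→0 (0)
 62  000100000000100→0 (0)
 63  001000000001000→0 (0)
 64  010000000010000→0 (0)
 65  100000000100000→1 (1)
 66  000000001000001→0 (1)
 67  000000010000011→0 (1)
 68  000000100000111→0 (1)
 69  000001000001111→0 (1)
 70  000010000011111→0 (1)
 71  000100000111111→0 (1)
 72  001000001111111→0 (1)
 73  010000011111111→0 (1)
 74  100000111111111→1 (0)
 75  000001111111110→0 (0)
 76  000011111111100→0 (0)
 77  000111111111000→0 (0)
 78  001111111110000→0 (0)
 79  011111111100000→0 (0)
 80  111111111000000→1 (1)
 81  111111110000001→1 (0)
 82  111111100000010→1 (1)
 83  111111000000101→1 (0)
 84  111110000001010→1 (1)
 85  111100000010101→1 (0)
 86  111000000101010→1 (1)
 87  110000001010101→1 (0)
 88  100000010101010→1 (1)
 89  000000101010101→0 (1)
 90  000001010101011→0 (1)
 91  000010101010111→0 (1)
 92  000101010101111→0 (1)
 93  001010101011111→0 (1)
 94  010101010111111→0 (1)
 95  101010101111111→1 (0)
 96  010101011111110→0 (0)
 97  101010111111100→1 (1)
 98  010101111111001→0 (1)
 99  101011111110011→1 (0)
100  010111111100110→0 (0)
101  101111111001100→1 (1)
102  011111110011001→0 (1)
103  111111100110011→1 (0)
104  111111001100110→1 (1)
105  111110011001101→1 (0)
106  111100110011010→1 (1)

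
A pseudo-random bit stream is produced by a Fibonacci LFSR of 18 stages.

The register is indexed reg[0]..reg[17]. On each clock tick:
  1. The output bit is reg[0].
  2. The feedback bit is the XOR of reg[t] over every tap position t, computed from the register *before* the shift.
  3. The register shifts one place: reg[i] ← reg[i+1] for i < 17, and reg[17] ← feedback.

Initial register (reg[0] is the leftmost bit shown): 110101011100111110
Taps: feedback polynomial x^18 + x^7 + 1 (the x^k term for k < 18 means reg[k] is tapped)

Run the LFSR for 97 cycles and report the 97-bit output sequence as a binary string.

step | reg (before) | out | fb
   0 | 110101011100111110 | 1 | 0
   1 | 101010111001111100 | 1 | 0
   2 | 010101110011111000 | 0 | 1
   3 | 101011100111110001 | 1 | 1
   4 | 010111001111100011 | 0 | 0
   5 | 101110011111000110 | 1 | 0
   6 | 011100111110001100 | 0 | 1
   7 | 111001111100011001 | 1 | 0
   8 | 110011111000110010 | 1 | 0
   9 | 100111110001100100 | 1 | 0
  10 | 001111100011001000 | 0 | 0
  11 | 011111000110010000 | 0 | 0
  12 | 111110001100100000 | 1 | 1
  13 | 111100011001000001 | 1 | 0
  14 | 111000110010000010 | 1 | 0
  15 | 110001100100000100 | 1 | 1
  16 | 100011001000001001 | 1 | 1
  17 | 000110010000010011 | 0 | 1
  18 | 001100100000100111 | 0 | 0
  19 | 011001000001001110 | 0 | 0
  20 | 110010000010011100 | 1 | 1
  21 | 100100000100111001 | 1 | 1
  22 | 001000001001110011 | 0 | 0
  23 | 010000010011100110 | 0 | 1
  24 | 100000100111001101 | 1 | 1
  25 | 000001001110011011 | 0 | 0
  26 | 000010011100110110 | 0 | 1
  27 | 000100111001101101 | 0 | 1
  28 | 001001110011011011 | 0 | 1
  29 | 010011100110110111 | 0 | 0
  30 | 100111001101101110 | 1 | 1
  31 | 001110011011011101 | 0 | 1
  32 | 011100110110111011 | 0 | 1
  33 | 111001101101110111 | 1 | 1
  34 | 110011011011101111 | 1 | 0
  35 | 100110110111011110 | 1 | 0
  36 | 001101101110111100 | 0 | 0
  37 | 011011011101111000 | 0 | 1
  38 | 110110111011110001 | 1 | 0
  39 | 101101110111100010 | 1 | 0
  40 | 011011101111000100 | 0 | 0
  41 | 110111011110001000 | 1 | 0
  42 | 101110111100010000 | 1 | 0
  43 | 011101111000100000 | 0 | 1
  44 | 111011110001000001 | 1 | 0
  45 | 110111100010000010 | 1 | 1
  46 | 101111000100000101 | 1 | 1
  47 | 011110001000001011 | 0 | 0
  48 | 111100010000010110 | 1 | 0
  49 | 111000100000101100 | 1 | 1
  50 | 110001000001011001 | 1 | 1
  51 | 100010000010110011 | 1 | 1
  52 | 000100000101100111 | 0 | 0
  53 | 001000001011001110 | 0 | 0
  54 | 010000010110011100 | 0 | 1
  55 | 100000101100111001 | 1 | 1
  56 | 000001011001110011 | 0 | 1
  57 | 000010110011100111 | 0 | 1
  58 | 000101100111001111 | 0 | 0
  59 | 001011001110011110 | 0 | 0
  60 | 010110011100111100 | 0 | 1
  61 | 101100111001111001 | 1 | 0
  62 | 011001110011110010 | 0 | 1
  63 | 110011100111100101 | 1 | 1
  64 | 100111001111001011 | 1 | 1
  65 | 001110011110010111 | 0 | 1
  66 | 011100111100101111 | 0 | 1
  67 | 111001111001011111 | 1 | 0
  68 | 110011110010111110 | 1 | 0
  69 | 100111100101111100 | 1 | 1
  70 | 001111001011111001 | 0 | 0
  71 | 011110010111110010 | 0 | 1
  72 | 111100101111100101 | 1 | 1
  73 | 111001011111001011 | 1 | 0
  74 | 110010111110010110 | 1 | 0
  75 | 100101111100101100 | 1 | 0
  76 | 001011111001011000 | 0 | 1
  77 | 010111110010110001 | 0 | 1
  78 | 101111100101100011 | 1 | 1
  79 | 011111001011000111 | 0 | 0
  80 | 111110010110001110 | 1 | 0
  81 | 111100101100011100 | 1 | 1
  82 | 111001011000111001 | 1 | 0
  83 | 110010110001110010 | 1 | 0
  84 | 100101100011100100 | 1 | 1
  85 | 001011000111001001 | 0 | 0
  86 | 010110001110010010 | 0 | 0
  87 | 101100011100100100 | 1 | 0
  88 | 011000111001001000 | 0 | 1
  89 | 110001110010010001 | 1 | 0
  90 | 100011100100100010 | 1 | 1
  91 | 000111001001000101 | 0 | 0
  92 | 001110010010001010 | 0 | 1
  93 | 011100100100010101 | 0 | 0
  94 | 111001001000101010 | 1 | 1
  95 | 110010010001010101 | 1 | 0
  96 | 100100100010101010 | 1 | 1

1101010111001111100011001000001001110011011011101111000100000101100111001111001011111001011000111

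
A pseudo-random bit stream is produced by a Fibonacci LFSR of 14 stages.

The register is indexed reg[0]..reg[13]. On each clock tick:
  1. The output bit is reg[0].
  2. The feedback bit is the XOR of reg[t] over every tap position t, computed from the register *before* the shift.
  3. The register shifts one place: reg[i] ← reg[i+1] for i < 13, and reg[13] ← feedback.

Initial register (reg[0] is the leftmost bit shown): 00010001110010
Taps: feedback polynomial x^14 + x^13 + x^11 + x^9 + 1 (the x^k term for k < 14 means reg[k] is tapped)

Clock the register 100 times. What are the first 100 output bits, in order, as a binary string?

step | reg (before) | out | fb
   0 | 00010001110010 | 0 | 1
   1 | 00100011100101 | 0 | 0
   2 | 01000111001010 | 0 | 0
   3 | 10001110010100 | 1 | 1
   4 | 00011100101001 | 0 | 1
   5 | 00111001010011 | 0 | 0
   6 | 01110010100110 | 0 | 1
   7 | 11100101001101 | 1 | 1
   8 | 11001010011011 | 1 | 1
   9 | 10010100110111 | 1 | 0
  10 | 00101001101110 | 0 | 1
  11 | 01010011011101 | 0 | 1
  12 | 10100110111011 | 1 | 1
  13 | 01001101110111 | 0 | 1
  14 | 10011011101111 | 1 | 1
  15 | 00110111011111 | 0 | 1
  16 | 01101110111111 | 0 | 1
  17 | 11011101111111 | 1 | 0
  18 | 10111011111110 | 1 | 1
  19 | 01110111111101 | 0 | 1
  20 | 11101111111011 | 1 | 1
  21 | 11011111110111 | 1 | 0
  22 | 10111111101110 | 1 | 0
  23 | 01111111011100 | 0 | 0
  24 | 11111110111000 | 1 | 0
  25 | 11111101110000 | 1 | 0
  26 | 11111011100000 | 1 | 1
  27 | 11110111000001 | 1 | 0
  28 | 11101110000010 | 1 | 1
  29 | 11011100000101 | 1 | 1
  30 | 10111000001011 | 1 | 0
  31 | 01110000010110 | 0 | 0
  32 | 11100000101100 | 1 | 0
  33 | 11000001011000 | 1 | 0
  34 | 10000010110000 | 1 | 0
  35 | 00000101100000 | 0 | 0
  36 | 00001011000000 | 0 | 0
  37 | 00010110000000 | 0 | 0
  38 | 00101100000000 | 0 | 0
  39 | 01011000000000 | 0 | 0
  40 | 10110000000000 | 1 | 1
  41 | 01100000000001 | 0 | 1
  42 | 11000000000011 | 1 | 0
  43 | 10000000000110 | 1 | 0
  44 | 00000000001100 | 0 | 1
  45 | 00000000011001 | 0 | 0
  46 | 00000000110010 | 0 | 1
  47 | 00000001100101 | 0 | 0
  48 | 00000011001010 | 0 | 0
  49 | 00000110010100 | 0 | 0
  50 | 00001100101000 | 0 | 0
  51 | 00011001010000 | 0 | 1
  52 | 00110010100001 | 0 | 1
  53 | 01100101000011 | 0 | 1
  54 | 11001010000111 | 1 | 1
  55 | 10010100001111 | 1 | 1
  56 | 00101000011111 | 0 | 1
  57 | 01010000111111 | 0 | 1
  58 | 10100001111111 | 1 | 0
  59 | 01000011111110 | 0 | 0
  60 | 10000111111100 | 1 | 1
  61 | 00001111111001 | 0 | 0
  62 | 00011111110010 | 0 | 1
  63 | 00111111100101 | 0 | 0
  64 | 01111111001010 | 0 | 0
  65 | 11111110010100 | 1 | 1
  66 | 11111100101001 | 1 | 0
  67 | 11111001010010 | 1 | 0
  68 | 11110010100100 | 1 | 0
  69 | 11100101001000 | 1 | 1
  70 | 11001010010001 | 1 | 1
  71 | 10010100100011 | 1 | 0
  72 | 00101001000110 | 0 | 1
  73 | 01010010001101 | 0 | 0
  74 | 10100100011010 | 1 | 0
  75 | 01001000110100 | 0 | 0
  76 | 10010001101000 | 1 | 1
  77 | 00100011010001 | 0 | 0
  78 | 01000110100010 | 0 | 0
  79 | 10001101000100 | 1 | 0
  80 | 00011010001000 | 0 | 0
  81 | 00110100010000 | 0 | 1
  82 | 01101000100001 | 0 | 1
  83 | 11010001000011 | 1 | 0
  84 | 10100010000110 | 1 | 0
  85 | 01000100001100 | 0 | 1
  86 | 10001000011001 | 1 | 1
  87 | 00010000110011 | 0 | 0
  88 | 00100001100110 | 0 | 1
  89 | 01000011001101 | 0 | 0
  90 | 10000110011010 | 1 | 0
  91 | 00001100110100 | 0 | 0
  92 | 00011001101000 | 0 | 0
  93 | 00110011010000 | 0 | 1
  94 | 01100110100001 | 0 | 1
  95 | 11001101000011 | 1 | 0
  96 | 10011010000110 | 1 | 0
  97 | 00110100001100 | 0 | 1
  98 | 01101000011001 | 0 | 0
  99 | 11010000110010 | 1 | 0

0001000111001010011011101111111011100000101100000000001100101000011111110010100100011010001000011001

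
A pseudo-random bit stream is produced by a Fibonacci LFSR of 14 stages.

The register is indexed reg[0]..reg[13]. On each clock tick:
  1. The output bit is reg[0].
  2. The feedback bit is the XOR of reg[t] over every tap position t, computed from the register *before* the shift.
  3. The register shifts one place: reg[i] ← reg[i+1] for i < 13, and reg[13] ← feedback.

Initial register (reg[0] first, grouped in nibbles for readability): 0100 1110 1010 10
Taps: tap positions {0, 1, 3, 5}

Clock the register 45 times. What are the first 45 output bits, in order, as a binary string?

010011101010100111001110001101111001010001011

tick  register→output (feedback)
  0  01001110101010→0 (0)
  1  10011101010100→1 (1)
  2  00111010101001→0 (1)
  3  01110101010011→0 (1)
  4  11101010100111→1 (0)
  5  11010101001110→1 (0)
  6  10101010011100→1 (1)
  7  01010100111001→0 (1)
  8  10101001110011→1 (1)
  9  01010011100111→0 (0)
 10  10100111001110→1 (0)
 11  01001110011100→0 (0)
 12  10011100111000→1 (1)
 13  00111001110001→0 (1)
 14  01110011100011→0 (0)
 15  11100111000110→1 (1)
 16  11001110001101→1 (1)
 17  10011100011011→1 (1)
 18  00111000110111→0 (1)
 19  01110001101111→0 (0)
 20  11100011011110→1 (0)
 21  11000110111100→1 (1)
 22  10001101111001→1 (0)
 23  00011011110010→0 (1)
 24  00110111100101→0 (0)
 25  01101111001010→0 (0)
 26  11011110010100→1 (0)
 27  10111100101000→1 (1)
 28  01111001010001→0 (0)
 29  11110010100010→1 (1)
 30  11100101000101→1 (1)
 31  11001010001011→1 (0)
 32  10010100010110→1 (1)
 33  00101000101101→0 (0)
 34  01010001011010→0 (0)
 35  10100010110100→1 (1)
 36  01000101101001→0 (0)
 37  10001011010010→1 (1)
 38  00010110100101→0 (0)
 39  00101101001010→0 (1)
 40  01011010010101→0 (0)
 41  10110100101010→1 (1)
 42  01101001010101→0 (1)
 43  11010010101011→1 (1)
 44  10100101010111→1 (0)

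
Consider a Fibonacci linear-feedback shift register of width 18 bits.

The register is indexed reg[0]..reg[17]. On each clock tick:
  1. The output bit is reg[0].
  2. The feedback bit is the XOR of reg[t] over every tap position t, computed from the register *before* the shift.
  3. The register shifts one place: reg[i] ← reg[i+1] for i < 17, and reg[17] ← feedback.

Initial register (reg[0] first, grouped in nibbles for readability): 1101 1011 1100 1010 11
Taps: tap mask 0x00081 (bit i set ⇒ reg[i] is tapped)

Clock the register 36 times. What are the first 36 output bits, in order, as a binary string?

110110111100101011001111101010110100

k : reg_k → out_k, fb_k
0: 110110111100101011 → 1, fb=0
1: 101101111001010110 → 1, fb=0
2: 011011110010101100 → 0, fb=1
3: 110111100101011001 → 1, fb=1
4: 101111001010110011 → 1, fb=1
5: 011110010101100111 → 0, fb=1
6: 111100101011001111 → 1, fb=1
7: 111001010110011111 → 1, fb=0
8: 110010101100111110 → 1, fb=1
9: 100101011001111101 → 1, fb=0
10: 001010110011111010 → 0, fb=1
11: 010101100111110101 → 0, fb=0
12: 101011001111101010 → 1, fb=1
13: 010110011111010101 → 0, fb=1
14: 101100111110101011 → 1, fb=0
15: 011001111101010110 → 0, fb=1
16: 110011111010101101 → 1, fb=0
17: 100111110101011010 → 1, fb=0
18: 001111101010110100 → 0, fb=0
19: 011111010101101000 → 0, fb=1
20: 111110101011010001 → 1, fb=1
21: 111101010110100011 → 1, fb=0
22: 111010101101000110 → 1, fb=1
23: 110101011010001101 → 1, fb=0
24: 101010110100011010 → 1, fb=0
25: 010101101000110100 → 0, fb=0
26: 101011010001101000 → 1, fb=0
27: 010110100011010000 → 0, fb=0
28: 101101000110100000 → 1, fb=1
29: 011010001101000001 → 0, fb=0
30: 110100011010000010 → 1, fb=0
31: 101000110100000100 → 1, fb=0
32: 010001101000001000 → 0, fb=0
33: 100011010000010000 → 1, fb=0
34: 000110100000100000 → 0, fb=0
35: 001101000001000000 → 0, fb=0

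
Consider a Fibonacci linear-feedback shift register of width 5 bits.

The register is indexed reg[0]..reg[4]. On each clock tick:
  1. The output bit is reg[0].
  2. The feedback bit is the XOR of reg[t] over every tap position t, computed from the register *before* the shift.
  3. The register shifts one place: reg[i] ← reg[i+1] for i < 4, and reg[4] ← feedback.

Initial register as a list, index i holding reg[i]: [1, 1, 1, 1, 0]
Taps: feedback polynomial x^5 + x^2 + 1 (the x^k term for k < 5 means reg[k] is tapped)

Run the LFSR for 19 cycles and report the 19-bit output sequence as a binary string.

k : reg_k → out_k, fb_k
0: 11110 → 1, fb=0
1: 11100 → 1, fb=0
2: 11000 → 1, fb=1
3: 10001 → 1, fb=1
4: 00011 → 0, fb=0
5: 00110 → 0, fb=1
6: 01101 → 0, fb=1
7: 11011 → 1, fb=1
8: 10111 → 1, fb=0
9: 01110 → 0, fb=1
10: 11101 → 1, fb=0
11: 11010 → 1, fb=1
12: 10101 → 1, fb=0
13: 01010 → 0, fb=0
14: 10100 → 1, fb=0
15: 01000 → 0, fb=0
16: 10000 → 1, fb=1
17: 00001 → 0, fb=0
18: 00010 → 0, fb=0

1111000110111010100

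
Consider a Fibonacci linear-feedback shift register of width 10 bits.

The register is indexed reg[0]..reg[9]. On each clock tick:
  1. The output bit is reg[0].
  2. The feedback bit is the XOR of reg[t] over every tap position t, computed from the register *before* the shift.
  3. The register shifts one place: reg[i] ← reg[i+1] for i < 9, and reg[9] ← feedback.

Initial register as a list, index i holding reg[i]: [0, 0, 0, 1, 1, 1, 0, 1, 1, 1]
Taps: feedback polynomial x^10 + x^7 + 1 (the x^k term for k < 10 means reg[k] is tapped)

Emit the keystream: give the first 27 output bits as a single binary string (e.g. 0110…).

000111011111100001110000000

tick  register→output (feedback)
  0  0001110111→0 (1)
  1  0011101111→0 (1)
  2  0111011111→0 (1)
  3  1110111111→1 (0)
  4  1101111110→1 (0)
  5  1011111100→1 (0)
  6  0111111000→0 (0)
  7  1111110000→1 (1)
  8  1111100001→1 (1)
  9  1111000011→1 (1)
 10  1110000111→1 (0)
 11  1100001110→1 (0)
 12  1000011100→1 (0)
 13  0000111000→0 (0)
 14  0001110000→0 (0)
 15  0011100000→0 (0)
 16  0111000000→0 (0)
 17  1110000000→1 (1)
 18  1100000001→1 (1)
 19  1000000011→1 (1)
 20  0000000111→0 (1)
 21  0000001111→0 (1)
 22  0000011111→0 (1)
 23  0000111111→0 (1)
 24  0001111111→0 (1)
 25  0011111111→0 (1)
 26  0111111111→0 (1)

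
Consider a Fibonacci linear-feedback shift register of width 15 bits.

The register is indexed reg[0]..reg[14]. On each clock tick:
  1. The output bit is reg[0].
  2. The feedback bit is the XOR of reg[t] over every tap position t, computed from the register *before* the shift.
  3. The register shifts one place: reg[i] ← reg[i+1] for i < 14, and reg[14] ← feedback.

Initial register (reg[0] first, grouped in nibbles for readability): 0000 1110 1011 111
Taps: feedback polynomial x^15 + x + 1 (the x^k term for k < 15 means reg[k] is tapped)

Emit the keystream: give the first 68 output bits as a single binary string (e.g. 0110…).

00001110101111100010011110000100110100010001101011100110010111100101

step | reg (before) | out | fb
   0 | 000011101011111 | 0 | 0
   1 | 000111010111110 | 0 | 0
   2 | 001110101111100 | 0 | 0
   3 | 011101011111000 | 0 | 1
   4 | 111010111110001 | 1 | 0
   5 | 110101111100010 | 1 | 0
   6 | 101011111000100 | 1 | 1
   7 | 010111110001001 | 0 | 1
   8 | 101111100010011 | 1 | 1
   9 | 011111000100111 | 0 | 1
  10 | 111110001001111 | 1 | 0
  11 | 111100010011110 | 1 | 0
  12 | 111000100111100 | 1 | 0
  13 | 110001001111000 | 1 | 0
  14 | 100010011110000 | 1 | 1
  15 | 000100111100001 | 0 | 0
  16 | 001001111000010 | 0 | 0
  17 | 010011110000100 | 0 | 1
  18 | 100111100001001 | 1 | 1
  19 | 001111000010011 | 0 | 0
  20 | 011110000100110 | 0 | 1
  21 | 111100001001101 | 1 | 0
  22 | 111000010011010 | 1 | 0
  23 | 110000100110100 | 1 | 0
  24 | 100001001101000 | 1 | 1
  25 | 000010011010001 | 0 | 0
  26 | 000100110100010 | 0 | 0
  27 | 001001101000100 | 0 | 0
  28 | 010011010001000 | 0 | 1
  29 | 100110100010001 | 1 | 1
  30 | 001101000100011 | 0 | 0
  31 | 011010001000110 | 0 | 1
  32 | 110100010001101 | 1 | 0
  33 | 101000100011010 | 1 | 1
  34 | 010001000110101 | 0 | 1
  35 | 100010001101011 | 1 | 1
  36 | 000100011010111 | 0 | 0
  37 | 001000110101110 | 0 | 0
  38 | 010001101011100 | 0 | 1
  39 | 100011010111001 | 1 | 1
  40 | 000110101110011 | 0 | 0
  41 | 001101011100110 | 0 | 0
  42 | 011010111001100 | 0 | 1
  43 | 110101110011001 | 1 | 0
  44 | 101011100110010 | 1 | 1
  45 | 010111001100101 | 0 | 1
  46 | 101110011001011 | 1 | 1
  47 | 011100110010111 | 0 | 1
  48 | 111001100101111 | 1 | 0
  49 | 110011001011110 | 1 | 0
  50 | 100110010111100 | 1 | 1
  51 | 001100101111001 | 0 | 0
  52 | 011001011110010 | 0 | 1
  53 | 110010111100101 | 1 | 0
  54 | 100101111001010 | 1 | 1
  55 | 001011110010101 | 0 | 0
  56 | 010111100101010 | 0 | 1
  57 | 101111001010101 | 1 | 1
  58 | 011110010101011 | 0 | 1
  59 | 111100101010111 | 1 | 0
  60 | 111001010101110 | 1 | 0
  61 | 110010101011100 | 1 | 0
  62 | 100101010111000 | 1 | 1
  63 | 001010101110001 | 0 | 0
  64 | 010101011100010 | 0 | 1
  65 | 101010111000101 | 1 | 1
  66 | 010101110001011 | 0 | 1
  67 | 101011100010111 | 1 | 1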